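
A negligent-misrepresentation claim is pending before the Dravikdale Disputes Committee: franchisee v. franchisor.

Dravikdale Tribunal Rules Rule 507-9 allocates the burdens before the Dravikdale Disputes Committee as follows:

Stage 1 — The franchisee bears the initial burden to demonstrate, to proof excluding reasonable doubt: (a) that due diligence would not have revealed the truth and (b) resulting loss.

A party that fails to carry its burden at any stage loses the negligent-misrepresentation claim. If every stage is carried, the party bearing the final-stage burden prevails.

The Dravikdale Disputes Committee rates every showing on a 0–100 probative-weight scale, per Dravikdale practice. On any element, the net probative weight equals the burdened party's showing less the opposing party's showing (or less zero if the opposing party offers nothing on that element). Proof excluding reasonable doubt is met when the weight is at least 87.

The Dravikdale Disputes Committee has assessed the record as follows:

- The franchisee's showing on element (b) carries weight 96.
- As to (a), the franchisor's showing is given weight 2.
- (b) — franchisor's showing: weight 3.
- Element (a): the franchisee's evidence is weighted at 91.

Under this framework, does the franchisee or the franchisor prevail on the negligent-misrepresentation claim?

At Stage 1 the franchisee must meet proof excluding reasonable doubt (weight is at least 87): on (a) the weight is 91 less the opposing 2 gives net 89, ≥ 87, so (a) meets the standard; on (b) the weight is 96 less the opposing 3 gives net 93, ≥ 87, so (b) meets the standard.
  All elements met at the final stage.
All stages carried — the franchisee prevails.

franchisee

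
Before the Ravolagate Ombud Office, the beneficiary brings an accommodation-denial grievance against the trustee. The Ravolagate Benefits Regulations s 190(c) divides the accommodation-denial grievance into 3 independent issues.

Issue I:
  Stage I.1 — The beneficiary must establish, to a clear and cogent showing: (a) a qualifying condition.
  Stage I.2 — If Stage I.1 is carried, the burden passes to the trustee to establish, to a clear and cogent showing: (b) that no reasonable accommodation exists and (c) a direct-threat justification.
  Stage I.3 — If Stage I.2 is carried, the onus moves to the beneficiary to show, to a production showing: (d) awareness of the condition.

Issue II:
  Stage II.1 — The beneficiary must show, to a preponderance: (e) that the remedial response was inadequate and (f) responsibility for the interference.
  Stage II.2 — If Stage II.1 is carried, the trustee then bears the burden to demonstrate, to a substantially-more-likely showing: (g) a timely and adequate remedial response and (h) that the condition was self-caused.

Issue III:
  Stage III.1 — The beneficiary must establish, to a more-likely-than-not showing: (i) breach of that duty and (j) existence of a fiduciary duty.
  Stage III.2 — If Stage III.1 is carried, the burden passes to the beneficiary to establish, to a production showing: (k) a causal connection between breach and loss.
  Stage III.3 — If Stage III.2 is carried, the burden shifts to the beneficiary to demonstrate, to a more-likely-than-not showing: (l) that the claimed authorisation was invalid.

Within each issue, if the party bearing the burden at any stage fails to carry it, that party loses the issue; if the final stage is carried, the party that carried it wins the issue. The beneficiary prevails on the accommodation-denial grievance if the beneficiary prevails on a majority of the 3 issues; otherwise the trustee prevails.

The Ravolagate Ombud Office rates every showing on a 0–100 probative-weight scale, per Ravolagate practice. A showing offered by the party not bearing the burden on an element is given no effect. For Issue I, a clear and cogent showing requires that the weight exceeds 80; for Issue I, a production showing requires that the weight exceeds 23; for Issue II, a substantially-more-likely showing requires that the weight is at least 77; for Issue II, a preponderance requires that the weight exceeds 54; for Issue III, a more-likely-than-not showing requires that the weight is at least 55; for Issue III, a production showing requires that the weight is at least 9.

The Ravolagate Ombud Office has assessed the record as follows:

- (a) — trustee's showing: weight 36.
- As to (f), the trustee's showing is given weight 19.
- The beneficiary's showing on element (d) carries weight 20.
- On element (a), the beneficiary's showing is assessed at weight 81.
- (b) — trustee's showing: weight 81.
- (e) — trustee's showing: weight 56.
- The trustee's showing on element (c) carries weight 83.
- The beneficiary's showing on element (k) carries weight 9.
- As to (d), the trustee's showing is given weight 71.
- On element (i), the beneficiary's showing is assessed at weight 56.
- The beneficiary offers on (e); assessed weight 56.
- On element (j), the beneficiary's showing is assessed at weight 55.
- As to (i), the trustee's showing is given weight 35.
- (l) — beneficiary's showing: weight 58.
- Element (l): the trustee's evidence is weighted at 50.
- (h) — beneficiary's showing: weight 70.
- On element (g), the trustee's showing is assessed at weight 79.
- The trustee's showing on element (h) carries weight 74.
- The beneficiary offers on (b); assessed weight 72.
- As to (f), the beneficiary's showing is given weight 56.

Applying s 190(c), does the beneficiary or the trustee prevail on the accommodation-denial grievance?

beneficiary

— Issue I —
At Stage I.1 the beneficiary must meet a clear and cogent showing (weight exceeds 80): on (a) the weight is 81 (the trustee's 36 is given no effect), which does exceed 80, so (a) meets the standard.
  The beneficiary carries Stage I.1; the trustee now bears the burden.
At Stage I.2 the trustee must meet a clear and cogent showing (weight exceeds 80): on (b) the weight is 81 (the beneficiary's 72 is given no effect), > 80, so (b) meets the standard; on (c) the weight is 83, which does exceed 80, so (c) meets the standard.
  Stage I.2 carried; the burden shifts to the beneficiary.
At Stage I.3 the beneficiary must meet a production showing (weight exceeds 23): on (d) the weight is 20 (the trustee's 71 is given no effect), which does not exceed 23, so (d) does not meet the standard.
  Stage I.3 not carried; the beneficiary fails its burden.
So the trustee prevails on this issue.
— Issue II —
Stage II.1 — burden on beneficiary; standard: a preponderance (weight exceeds 54).
    (e): 56 (trustee's 56 disregarded) > 54 [met]
    (f): 56 (trustee's 19 disregarded) > 54 [met]
  Stage II.1 carried; the burden shifts to the trustee.
Stage II.2 — burden on trustee; standard: a substantially-more-likely showing (weight is at least 77).
    (g): 79 ≥ 77 [met]
    (h): 74 (beneficiary's 70 disregarded) < 77 [not met]
  Not every element is met, so the trustee fails to carry Stage II.2.
The analysis ends at Stage II.2; the beneficiary prevails on this issue.
— Issue III —
At Stage III.1 the beneficiary must meet a more-likely-than-not showing (weight is at least 55): on (i) the weight is 56 (the trustee's 35 is given no effect), ≥ 55, so (i) meets the standard; on (j) the weight is 55, which does reach 55, so (j) meets the standard.
  Stage III.1 carried; the burden remains with the beneficiary.
At Stage III.2 the beneficiary must meet a production showing (weight is at least 9): on (k) the weight is 9, which does reach 9, so (k) meets the standard.
  All elements met. The beneficiary retains the burden for Stage III.3.
At Stage III.3 the beneficiary must meet a more-likely-than-not showing (weight is at least 55): on (l) the weight is 58 (the trustee's 50 is given no effect), which does reach 55, so (l) meets the standard.
  All elements met at the final stage.
All stages carried — the beneficiary prevails on this issue.
Per-issue: Issue I → trustee; Issue II → beneficiary; Issue III → beneficiary. The beneficiary must prevail on a majority of issues; overall, the beneficiary prevails.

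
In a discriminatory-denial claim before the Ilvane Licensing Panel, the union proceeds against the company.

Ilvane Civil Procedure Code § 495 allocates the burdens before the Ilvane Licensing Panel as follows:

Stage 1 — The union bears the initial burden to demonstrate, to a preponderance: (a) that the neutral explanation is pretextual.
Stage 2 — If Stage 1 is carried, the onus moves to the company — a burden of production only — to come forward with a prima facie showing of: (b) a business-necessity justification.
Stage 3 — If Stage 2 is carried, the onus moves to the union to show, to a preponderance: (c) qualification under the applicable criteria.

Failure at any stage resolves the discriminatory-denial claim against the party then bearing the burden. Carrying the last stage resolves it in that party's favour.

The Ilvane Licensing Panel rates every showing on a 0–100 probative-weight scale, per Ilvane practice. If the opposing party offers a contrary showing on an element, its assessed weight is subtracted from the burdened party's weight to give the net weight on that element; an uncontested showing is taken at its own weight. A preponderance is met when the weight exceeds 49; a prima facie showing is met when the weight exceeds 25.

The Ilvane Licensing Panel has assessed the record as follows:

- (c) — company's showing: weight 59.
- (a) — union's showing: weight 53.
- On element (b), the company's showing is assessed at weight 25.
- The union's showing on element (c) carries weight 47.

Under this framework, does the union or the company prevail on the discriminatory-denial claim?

union

Stage 1 (union, a preponderance, weight exceeds 49): (a) 53 > 49 — meets.
  Stage 1 carried; the burden shifts to the company.
Stage 2 (company, a prima facie showing, weight exceeds 25): (b) 25 ≤ 25 — fails.
  Not every element is met, so the company fails to carry Stage 2.
So the union prevails.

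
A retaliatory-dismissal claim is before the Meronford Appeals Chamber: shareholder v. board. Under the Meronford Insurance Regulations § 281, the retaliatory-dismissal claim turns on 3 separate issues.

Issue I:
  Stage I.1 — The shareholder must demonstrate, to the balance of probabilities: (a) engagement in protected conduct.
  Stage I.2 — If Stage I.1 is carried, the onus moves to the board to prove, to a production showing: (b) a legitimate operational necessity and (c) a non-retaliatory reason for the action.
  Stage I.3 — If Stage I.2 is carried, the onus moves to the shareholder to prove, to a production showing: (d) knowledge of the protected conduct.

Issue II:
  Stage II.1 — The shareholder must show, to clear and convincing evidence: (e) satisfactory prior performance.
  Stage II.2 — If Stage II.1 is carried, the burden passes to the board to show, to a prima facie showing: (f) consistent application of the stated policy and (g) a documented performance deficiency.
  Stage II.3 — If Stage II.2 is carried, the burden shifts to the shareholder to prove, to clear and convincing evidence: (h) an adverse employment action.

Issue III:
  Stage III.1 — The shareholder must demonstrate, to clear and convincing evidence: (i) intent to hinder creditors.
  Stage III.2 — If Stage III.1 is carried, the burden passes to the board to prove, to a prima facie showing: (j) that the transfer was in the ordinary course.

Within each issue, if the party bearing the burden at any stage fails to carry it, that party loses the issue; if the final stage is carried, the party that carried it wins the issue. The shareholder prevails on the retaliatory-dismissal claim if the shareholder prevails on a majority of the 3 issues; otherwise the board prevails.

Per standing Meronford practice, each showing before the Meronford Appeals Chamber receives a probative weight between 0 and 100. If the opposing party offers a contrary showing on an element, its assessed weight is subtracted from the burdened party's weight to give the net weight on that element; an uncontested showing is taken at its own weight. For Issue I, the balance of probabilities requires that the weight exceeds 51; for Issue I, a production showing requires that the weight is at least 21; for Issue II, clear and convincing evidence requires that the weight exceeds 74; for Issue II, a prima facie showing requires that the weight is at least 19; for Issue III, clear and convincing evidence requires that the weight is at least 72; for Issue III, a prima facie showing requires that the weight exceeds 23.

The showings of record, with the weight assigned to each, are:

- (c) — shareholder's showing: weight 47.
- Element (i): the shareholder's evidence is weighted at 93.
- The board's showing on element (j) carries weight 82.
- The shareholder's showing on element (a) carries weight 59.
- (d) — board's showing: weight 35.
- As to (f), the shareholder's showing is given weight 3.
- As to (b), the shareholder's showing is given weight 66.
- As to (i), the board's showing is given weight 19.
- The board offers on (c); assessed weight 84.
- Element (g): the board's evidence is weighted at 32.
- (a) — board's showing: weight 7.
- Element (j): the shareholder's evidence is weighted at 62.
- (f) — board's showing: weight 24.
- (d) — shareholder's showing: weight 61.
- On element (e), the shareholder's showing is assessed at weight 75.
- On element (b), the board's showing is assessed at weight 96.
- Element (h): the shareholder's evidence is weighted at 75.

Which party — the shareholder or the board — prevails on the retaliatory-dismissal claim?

shareholder

— Issue I —
At Stage I.1 the shareholder must meet the balance of probabilities (weight exceeds 51): on (a) the weight is 59 less the opposing 7 gives net 52, > 51, so (a) meets the standard.
  Stage I.1 is satisfied; the onus moves to the board.
At Stage I.2 the board must meet a production showing (weight is at least 21): on (b) the weight is 96 less the opposing 66 gives net 30, which does reach 21, so (b) meets the standard; on (c) the weight is 84 less the opposing 47 gives net 37, which does reach 21, so (c) meets the standard.
  Stage I.2 carried; the burden shifts to the shareholder.
At Stage I.3 the shareholder must meet a production showing (weight is at least 21): on (d) the weight is 61 less the opposing 35 gives net 26, ≥ 21, so (d) meets the standard.
  All elements met at the final stage.
All stages carried — the shareholder prevails on this issue.
— Issue II —
Stage II.1 — burden on shareholder; standard: clear and convincing evidence (weight exceeds 74).
    (e): 75 > 74 [met]
  Stage II.1 is satisfied; the onus moves to the board.
Stage II.2 — burden on board; standard: a prima facie showing (weight is at least 19).
    (f): 24 − 3 = 21 ≥ 19 [met]
    (g): 32 ≥ 19 [met]
  Stage II.2 is satisfied; the onus moves to the shareholder.
Stage II.3 — burden on shareholder; standard: clear and convincing evidence (weight exceeds 74).
    (h): 75 > 74 [met]
  The shareholder carries the last stage.
All stages carried — the shareholder prevails on this issue.
— Issue III —
At Stage III.1 the shareholder must meet clear and convincing evidence (weight is at least 72): on (i) the weight is 93 less the opposing 19 gives net 74, ≥ 72, so (i) meets the standard.
  Stage III.1 is satisfied; the onus moves to the board.
At Stage III.2 the board must meet a prima facie showing (weight exceeds 23): on (j) the weight is 82 less the opposing 62 gives net 20, ≤ 23, so (j) does not meet the standard.
  Not every element is met, so the board fails to carry Stage III.2.
The analysis ends at Stage III.2; the shareholder prevails on this issue.
Per-issue: Issue I → shareholder; Issue II → shareholder; Issue III → shareholder. The shareholder must prevail on a majority of issues; overall, the shareholder prevails.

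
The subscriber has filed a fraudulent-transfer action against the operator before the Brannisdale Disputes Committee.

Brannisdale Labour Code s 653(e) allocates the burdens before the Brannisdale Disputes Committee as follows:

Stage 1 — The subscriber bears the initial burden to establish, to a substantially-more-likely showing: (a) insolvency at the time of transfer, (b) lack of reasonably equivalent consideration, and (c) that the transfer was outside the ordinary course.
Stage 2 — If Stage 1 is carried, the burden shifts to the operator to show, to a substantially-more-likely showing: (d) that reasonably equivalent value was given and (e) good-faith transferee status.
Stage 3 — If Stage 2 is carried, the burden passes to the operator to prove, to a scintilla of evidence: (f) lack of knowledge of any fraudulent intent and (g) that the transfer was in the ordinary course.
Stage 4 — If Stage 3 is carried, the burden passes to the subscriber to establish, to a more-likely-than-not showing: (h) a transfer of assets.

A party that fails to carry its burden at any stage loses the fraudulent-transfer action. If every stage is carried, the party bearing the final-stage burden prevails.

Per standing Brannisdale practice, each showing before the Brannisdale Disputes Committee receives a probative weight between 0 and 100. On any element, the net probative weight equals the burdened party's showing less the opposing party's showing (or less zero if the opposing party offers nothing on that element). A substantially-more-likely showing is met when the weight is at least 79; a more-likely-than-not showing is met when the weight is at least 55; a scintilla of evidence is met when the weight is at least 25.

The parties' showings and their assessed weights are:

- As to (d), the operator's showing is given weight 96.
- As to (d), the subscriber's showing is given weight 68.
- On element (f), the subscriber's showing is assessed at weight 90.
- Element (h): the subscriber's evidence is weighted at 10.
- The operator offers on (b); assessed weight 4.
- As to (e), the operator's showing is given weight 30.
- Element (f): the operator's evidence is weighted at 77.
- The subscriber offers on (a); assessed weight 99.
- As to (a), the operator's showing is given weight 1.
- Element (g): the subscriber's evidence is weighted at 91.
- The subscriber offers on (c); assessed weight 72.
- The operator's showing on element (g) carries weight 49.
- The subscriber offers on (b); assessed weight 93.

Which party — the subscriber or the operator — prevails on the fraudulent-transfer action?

At Stage 1 the subscriber must meet a substantially-more-likely showing (weight is at least 79): on (a) the weight is 99 less the opposing 1 gives net 98, which does reach 79, so (a) meets the standard; on (b) the weight is 93 less the opposing 4 gives net 89, which does reach 79, so (b) meets the standard; on (c) the weight is 72, which does not reach 79, so (c) does not meet the standard.
  Stage 1 not carried; the subscriber fails its burden.
The operator prevails.

operator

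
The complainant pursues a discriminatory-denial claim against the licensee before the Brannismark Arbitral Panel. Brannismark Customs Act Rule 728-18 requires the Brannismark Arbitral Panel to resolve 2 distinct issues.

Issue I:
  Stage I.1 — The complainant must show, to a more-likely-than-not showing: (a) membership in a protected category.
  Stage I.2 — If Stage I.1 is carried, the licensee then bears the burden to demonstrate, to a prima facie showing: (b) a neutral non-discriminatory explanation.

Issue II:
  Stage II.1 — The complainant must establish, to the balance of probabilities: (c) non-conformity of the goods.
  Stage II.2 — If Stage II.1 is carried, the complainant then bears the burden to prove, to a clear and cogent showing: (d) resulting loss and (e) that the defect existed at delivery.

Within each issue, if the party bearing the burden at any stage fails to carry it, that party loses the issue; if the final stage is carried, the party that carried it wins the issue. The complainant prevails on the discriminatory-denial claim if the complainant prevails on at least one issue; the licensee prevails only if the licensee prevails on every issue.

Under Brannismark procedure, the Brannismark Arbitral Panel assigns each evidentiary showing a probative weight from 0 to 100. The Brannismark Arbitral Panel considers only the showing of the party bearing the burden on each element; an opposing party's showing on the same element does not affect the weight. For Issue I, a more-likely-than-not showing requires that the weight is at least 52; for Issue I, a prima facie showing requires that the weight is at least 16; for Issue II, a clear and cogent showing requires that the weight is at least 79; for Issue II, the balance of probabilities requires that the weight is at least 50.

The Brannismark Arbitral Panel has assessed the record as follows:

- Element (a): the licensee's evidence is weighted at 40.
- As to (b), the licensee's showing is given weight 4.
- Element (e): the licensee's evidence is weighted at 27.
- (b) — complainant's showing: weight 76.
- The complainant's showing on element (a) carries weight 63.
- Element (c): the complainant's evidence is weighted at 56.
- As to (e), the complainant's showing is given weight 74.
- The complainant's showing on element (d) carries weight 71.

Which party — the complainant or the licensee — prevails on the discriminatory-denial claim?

complainant

— Issue I —
Stage I.1 (complainant, a more-likely-than-not showing, weight is at least 52): (a) 63 (licensee's 40 disregarded) ≥ 52 — meets.
  All elements met. The burden passes to the licensee.
Stage I.2 (licensee, a prima facie showing, weight is at least 16): (b) 4 (complainant's 76 disregarded) < 16 — fails.
  The licensee does not carry Stage I.2.
So the complainant prevails on this issue.
— Issue II —
Stage II.1 — burden on complainant; standard: the balance of probabilities (weight is at least 50).
    (c): 56 ≥ 50 [met]
  Stage II.1 is satisfied; the complainant continues to bear the burden.
Stage II.2 — burden on complainant; standard: a clear and cogent showing (weight is at least 79).
    (d): 71 < 79 [not met]
    (e): 74 (licensee's 27 disregarded) < 79 [not met]
  Not every element is met, so the complainant fails to carry Stage II.2.
So the licensee prevails on this issue.
Per-issue: Issue I → complainant; Issue II → licensee. The complainant must prevail on at least one issue; overall, the complainant prevails.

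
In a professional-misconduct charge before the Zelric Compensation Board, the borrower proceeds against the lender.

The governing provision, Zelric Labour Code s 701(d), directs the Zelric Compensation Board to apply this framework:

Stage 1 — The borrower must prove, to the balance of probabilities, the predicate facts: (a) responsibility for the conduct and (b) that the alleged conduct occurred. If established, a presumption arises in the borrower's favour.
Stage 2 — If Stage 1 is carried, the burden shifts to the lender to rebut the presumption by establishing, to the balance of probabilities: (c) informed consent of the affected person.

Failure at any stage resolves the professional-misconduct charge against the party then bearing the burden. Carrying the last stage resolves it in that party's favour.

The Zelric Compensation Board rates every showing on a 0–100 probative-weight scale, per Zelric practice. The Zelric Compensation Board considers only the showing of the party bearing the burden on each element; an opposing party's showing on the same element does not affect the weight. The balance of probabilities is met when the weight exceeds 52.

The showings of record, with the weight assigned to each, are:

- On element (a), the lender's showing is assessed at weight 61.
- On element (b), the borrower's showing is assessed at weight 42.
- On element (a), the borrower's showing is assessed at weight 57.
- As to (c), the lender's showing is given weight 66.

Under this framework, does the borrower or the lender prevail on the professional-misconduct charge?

lender

Stage 1 (borrower, the balance of probabilities, weight exceeds 52): (a) 57 (lender's 61 disregarded) > 52 — meets; (b) 42 ≤ 52 — fails.
  Not every element is met, so the borrower fails to carry Stage 1.
The analysis ends at Stage 1; the lender prevails.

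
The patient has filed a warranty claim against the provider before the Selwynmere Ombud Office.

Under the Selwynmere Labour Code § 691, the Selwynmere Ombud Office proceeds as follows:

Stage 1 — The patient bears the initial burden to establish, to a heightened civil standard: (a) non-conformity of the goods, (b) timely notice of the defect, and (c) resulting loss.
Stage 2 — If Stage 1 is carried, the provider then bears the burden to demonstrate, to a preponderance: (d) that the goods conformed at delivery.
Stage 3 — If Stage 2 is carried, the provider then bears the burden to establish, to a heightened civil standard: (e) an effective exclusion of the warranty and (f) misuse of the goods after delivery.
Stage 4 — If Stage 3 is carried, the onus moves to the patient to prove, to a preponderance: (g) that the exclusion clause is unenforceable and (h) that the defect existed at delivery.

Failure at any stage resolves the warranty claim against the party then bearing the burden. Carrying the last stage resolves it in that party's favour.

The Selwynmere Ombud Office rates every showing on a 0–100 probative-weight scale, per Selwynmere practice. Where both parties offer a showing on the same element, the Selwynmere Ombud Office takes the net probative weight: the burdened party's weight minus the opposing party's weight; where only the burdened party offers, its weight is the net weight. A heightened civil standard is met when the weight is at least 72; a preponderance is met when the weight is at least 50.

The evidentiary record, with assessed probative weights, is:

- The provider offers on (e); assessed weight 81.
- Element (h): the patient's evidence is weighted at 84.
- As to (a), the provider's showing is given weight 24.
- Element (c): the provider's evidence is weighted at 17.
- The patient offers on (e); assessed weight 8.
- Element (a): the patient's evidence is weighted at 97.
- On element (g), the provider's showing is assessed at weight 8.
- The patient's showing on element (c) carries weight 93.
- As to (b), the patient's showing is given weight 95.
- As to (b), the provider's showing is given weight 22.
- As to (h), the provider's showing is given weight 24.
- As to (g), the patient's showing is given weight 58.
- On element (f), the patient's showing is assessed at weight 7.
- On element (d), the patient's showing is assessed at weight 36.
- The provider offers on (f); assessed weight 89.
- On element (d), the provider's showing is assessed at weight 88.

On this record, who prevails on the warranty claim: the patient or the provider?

patient

At Stage 1 the patient must meet a heightened civil standard (weight is at least 72): on (a) the weight is 97 less the opposing 24 gives net 73, which does reach 72, so (a) meets the standard; on (b) the weight is 95 less the opposing 22 gives net 73, which does reach 72, so (b) meets the standard; on (c) the weight is 93 less the opposing 17 gives net 76, ≥ 72, so (c) meets the standard.
  Stage 1 carried; the burden shifts to the provider.
At Stage 2 the provider must meet a preponderance (weight is at least 50): on (d) the weight is 88 less the opposing 36 gives net 52, which does reach 50, so (d) meets the standard.
  Stage 2 carried; the burden remains with the provider.
At Stage 3 the provider must meet a heightened civil standard (weight is at least 72): on (e) the weight is 81 less the opposing 8 gives net 73, ≥ 72, so (e) meets the standard; on (f) the weight is 89 less the opposing 7 gives net 82, which does reach 72, so (f) meets the standard.
  All elements met. The burden passes to the patient.
At Stage 4 the patient must meet a preponderance (weight is at least 50): on (g) the weight is 58 less the opposing 8 gives net 50, ≥ 50, so (g) meets the standard; on (h) the weight is 84 less the opposing 24 gives net 60, ≥ 50, so (h) meets the standard.
  All elements met at the final stage.
All stages carried — the patient prevails.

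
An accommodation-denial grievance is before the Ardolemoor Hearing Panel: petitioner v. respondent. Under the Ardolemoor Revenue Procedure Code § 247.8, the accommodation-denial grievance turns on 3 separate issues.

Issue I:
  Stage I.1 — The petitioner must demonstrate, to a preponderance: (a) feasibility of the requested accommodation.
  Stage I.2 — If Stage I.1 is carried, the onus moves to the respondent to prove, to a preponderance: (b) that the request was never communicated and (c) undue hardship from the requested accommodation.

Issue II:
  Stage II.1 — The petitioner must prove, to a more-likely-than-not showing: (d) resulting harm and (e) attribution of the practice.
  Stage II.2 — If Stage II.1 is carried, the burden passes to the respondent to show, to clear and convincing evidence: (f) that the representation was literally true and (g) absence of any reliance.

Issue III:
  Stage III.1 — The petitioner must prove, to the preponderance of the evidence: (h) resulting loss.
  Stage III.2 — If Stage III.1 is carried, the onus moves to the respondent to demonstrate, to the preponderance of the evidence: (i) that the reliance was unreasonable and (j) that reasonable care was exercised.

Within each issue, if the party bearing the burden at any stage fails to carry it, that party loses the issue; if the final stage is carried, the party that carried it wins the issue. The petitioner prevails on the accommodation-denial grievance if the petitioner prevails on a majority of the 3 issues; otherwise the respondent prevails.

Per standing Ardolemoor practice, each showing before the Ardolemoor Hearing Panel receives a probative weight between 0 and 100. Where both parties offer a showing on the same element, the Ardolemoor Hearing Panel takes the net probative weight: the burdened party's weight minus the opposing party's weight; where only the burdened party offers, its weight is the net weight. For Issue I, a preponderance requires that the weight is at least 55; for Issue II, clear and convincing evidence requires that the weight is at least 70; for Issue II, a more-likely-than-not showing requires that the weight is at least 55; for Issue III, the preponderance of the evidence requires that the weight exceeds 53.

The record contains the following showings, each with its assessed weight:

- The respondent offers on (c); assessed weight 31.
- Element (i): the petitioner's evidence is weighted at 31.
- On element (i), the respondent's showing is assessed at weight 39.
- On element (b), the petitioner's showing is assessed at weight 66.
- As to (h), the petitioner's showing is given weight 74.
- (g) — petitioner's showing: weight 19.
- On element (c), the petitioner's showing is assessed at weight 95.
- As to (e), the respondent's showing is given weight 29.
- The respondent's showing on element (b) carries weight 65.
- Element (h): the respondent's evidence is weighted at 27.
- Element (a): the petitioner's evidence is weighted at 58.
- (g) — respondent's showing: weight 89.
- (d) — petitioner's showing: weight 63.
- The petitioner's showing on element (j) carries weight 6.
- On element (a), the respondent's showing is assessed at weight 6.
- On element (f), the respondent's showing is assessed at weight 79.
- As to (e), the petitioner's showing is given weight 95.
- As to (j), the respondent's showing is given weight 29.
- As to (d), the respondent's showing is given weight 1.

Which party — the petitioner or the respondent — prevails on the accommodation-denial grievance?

— Issue I —
Stage I.1 — burden on petitioner; standard: a preponderance (weight is at least 55).
    (a): 58 − 6 = 52 < 55 [not met]
  The petitioner does not carry Stage I.1.
The analysis ends at Stage I.1; the respondent prevails on this issue.
— Issue II —
Stage II.1 (petitioner, a more-likely-than-not showing, weight is at least 55): (d) net 63−1=62 ≥ 55 — meets; (e) net 95−29=66 ≥ 55 — meets.
  The petitioner carries Stage II.1; the respondent now bears the burden.
Stage II.2 (respondent, clear and convincing evidence, weight is at least 70): (f) 79 ≥ 70 — meets; (g) net 89−19=70 ≥ 70 — meets.
  All elements met at the final stage.
Every stage carried; the respondent prevails on this issue.
— Issue III —
At Stage III.1 the petitioner must meet the preponderance of the evidence (weight exceeds 53): on (h) the weight is 74 less the opposing 27 gives net 47, which does not exceed 53, so (h) does not meet the standard.
  Not every element is met, so the petitioner fails to carry Stage III.1.
The respondent prevails on this issue.
Per-issue: Issue I → respondent; Issue II → respondent; Issue III → respondent. The petitioner must prevail on a majority of issues; overall, the respondent prevails.

respondent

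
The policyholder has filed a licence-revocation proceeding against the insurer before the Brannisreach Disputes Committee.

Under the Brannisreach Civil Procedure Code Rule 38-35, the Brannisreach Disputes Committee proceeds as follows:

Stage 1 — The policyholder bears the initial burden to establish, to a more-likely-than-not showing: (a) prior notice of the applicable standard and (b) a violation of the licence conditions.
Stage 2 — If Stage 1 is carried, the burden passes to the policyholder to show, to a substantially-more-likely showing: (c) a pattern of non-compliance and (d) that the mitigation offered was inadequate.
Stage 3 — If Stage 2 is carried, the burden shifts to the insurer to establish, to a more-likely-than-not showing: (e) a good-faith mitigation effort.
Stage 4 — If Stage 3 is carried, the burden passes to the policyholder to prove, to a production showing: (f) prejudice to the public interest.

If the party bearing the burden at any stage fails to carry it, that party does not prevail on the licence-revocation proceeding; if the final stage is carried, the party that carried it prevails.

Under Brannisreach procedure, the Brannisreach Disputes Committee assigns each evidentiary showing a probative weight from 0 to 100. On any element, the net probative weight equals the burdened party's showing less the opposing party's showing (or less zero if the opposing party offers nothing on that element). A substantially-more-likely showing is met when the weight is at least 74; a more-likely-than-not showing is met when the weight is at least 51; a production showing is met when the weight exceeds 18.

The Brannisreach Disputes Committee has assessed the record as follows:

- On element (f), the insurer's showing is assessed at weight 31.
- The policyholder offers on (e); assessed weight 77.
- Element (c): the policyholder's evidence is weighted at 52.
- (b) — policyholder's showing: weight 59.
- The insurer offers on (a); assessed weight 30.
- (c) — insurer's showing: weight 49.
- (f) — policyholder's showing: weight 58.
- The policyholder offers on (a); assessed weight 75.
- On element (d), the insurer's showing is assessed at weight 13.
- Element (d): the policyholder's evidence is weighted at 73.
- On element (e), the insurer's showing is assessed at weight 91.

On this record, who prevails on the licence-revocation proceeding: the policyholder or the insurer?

Stage 1 — burden on policyholder; standard: a more-likely-than-not showing (weight is at least 51).
    (a): 75 − 30 = 45 < 51 [not met]
    (b): 59 ≥ 51 [met]
  Not every element is met, so the policyholder fails to carry Stage 1.
The analysis ends at Stage 1; the insurer prevails.

insurer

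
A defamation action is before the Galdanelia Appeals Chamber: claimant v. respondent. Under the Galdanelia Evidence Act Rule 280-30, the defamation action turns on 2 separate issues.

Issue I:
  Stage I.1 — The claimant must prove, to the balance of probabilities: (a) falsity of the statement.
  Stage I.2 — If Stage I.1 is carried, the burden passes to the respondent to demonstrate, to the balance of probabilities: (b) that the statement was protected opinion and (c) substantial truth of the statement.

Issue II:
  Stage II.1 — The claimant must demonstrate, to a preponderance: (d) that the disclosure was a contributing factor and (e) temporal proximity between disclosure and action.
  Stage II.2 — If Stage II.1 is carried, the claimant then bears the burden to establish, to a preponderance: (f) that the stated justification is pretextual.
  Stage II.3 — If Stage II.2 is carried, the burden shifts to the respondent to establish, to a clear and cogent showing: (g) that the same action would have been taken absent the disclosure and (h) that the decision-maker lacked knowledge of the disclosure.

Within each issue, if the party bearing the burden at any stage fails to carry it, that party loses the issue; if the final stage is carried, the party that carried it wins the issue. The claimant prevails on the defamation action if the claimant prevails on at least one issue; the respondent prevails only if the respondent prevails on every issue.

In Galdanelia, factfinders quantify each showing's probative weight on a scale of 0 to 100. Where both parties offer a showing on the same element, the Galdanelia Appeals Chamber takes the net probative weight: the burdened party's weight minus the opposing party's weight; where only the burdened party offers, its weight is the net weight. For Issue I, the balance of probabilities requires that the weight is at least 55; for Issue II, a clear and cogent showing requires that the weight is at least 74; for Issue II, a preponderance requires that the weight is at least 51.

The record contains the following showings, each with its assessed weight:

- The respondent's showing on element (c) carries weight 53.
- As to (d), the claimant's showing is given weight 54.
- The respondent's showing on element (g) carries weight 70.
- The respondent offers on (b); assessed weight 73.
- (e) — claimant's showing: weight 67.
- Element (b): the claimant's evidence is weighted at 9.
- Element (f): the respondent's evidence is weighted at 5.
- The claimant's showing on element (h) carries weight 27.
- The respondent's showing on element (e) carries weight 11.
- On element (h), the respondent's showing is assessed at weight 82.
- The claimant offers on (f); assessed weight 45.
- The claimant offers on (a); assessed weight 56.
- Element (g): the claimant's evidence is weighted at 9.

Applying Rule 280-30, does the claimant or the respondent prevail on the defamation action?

— Issue I —
Stage I.1 — burden on claimant; standard: the balance of probabilities (weight is at least 55).
    (a): 56 ≥ 55 [met]
  All elements met. The burden passes to the respondent.
Stage I.2 — burden on respondent; standard: the balance of probabilities (weight is at least 55).
    (b): 73 − 9 = 64 ≥ 55 [met]
    (c): 53 < 55 [not met]
  Not every element is met, so the respondent fails to carry Stage I.2.
So the claimant prevails on this issue.
— Issue II —
At Stage II.1 the claimant must meet a preponderance (weight is at least 51): on (d) the weight is 54, which does reach 51, so (d) meets the standard; on (e) the weight is 67 less the opposing 11 gives net 56, ≥ 51, so (e) meets the standard.
  Stage II.1 carried; the burden remains with the claimant.
At Stage II.2 the claimant must meet a preponderance (weight is at least 51): on (f) the weight is 45 less the opposing 5 gives net 40, which does not reach 51, so (f) does not meet the standard.
  Stage II.2 not carried; the claimant fails its burden.
The analysis ends at Stage II.2; the respondent prevails on this issue.
Per-issue: Issue I → claimant; Issue II → respondent. The claimant must prevail on at least one issue; overall, the claimant prevails.

claimant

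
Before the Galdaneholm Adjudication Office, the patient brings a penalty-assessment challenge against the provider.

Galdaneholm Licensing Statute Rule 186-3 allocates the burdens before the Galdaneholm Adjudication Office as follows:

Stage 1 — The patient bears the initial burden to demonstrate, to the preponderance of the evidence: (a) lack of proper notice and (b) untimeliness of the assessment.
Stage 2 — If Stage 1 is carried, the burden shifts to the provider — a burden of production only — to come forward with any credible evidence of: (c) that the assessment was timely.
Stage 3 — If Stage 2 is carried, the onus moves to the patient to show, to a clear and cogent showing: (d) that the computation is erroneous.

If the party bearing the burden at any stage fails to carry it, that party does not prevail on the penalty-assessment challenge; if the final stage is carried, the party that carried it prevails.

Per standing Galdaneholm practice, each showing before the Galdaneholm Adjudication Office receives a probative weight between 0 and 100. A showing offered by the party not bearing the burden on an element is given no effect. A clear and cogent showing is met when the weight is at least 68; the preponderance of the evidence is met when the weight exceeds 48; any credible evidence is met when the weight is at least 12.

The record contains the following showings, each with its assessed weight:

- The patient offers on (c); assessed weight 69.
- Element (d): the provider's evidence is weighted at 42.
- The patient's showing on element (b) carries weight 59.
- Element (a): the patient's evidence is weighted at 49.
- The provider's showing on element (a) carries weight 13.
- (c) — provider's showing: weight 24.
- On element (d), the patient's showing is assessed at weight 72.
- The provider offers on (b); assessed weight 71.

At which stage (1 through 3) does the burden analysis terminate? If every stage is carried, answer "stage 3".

stage 3

Stage 1 (patient, the preponderance of the evidence, weight exceeds 48): (a) 49 (provider's 13 disregarded) > 48 — meets; (b) 59 (provider's 71 disregarded) > 48 — meets.
  Stage 1 is satisfied; the onus moves to the provider.
Stage 2 (provider, any credible evidence, weight is at least 12): (c) 24 (patient's 69 disregarded) ≥ 12 — meets.
  The provider carries Stage 2; the patient now bears the burden.
Stage 3 (patient, a clear and cogent showing, weight is at least 68): (d) 72 (provider's 42 disregarded) ≥ 68 — meets.
  All elements met at the final stage.
All stages carried — the patient prevails.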